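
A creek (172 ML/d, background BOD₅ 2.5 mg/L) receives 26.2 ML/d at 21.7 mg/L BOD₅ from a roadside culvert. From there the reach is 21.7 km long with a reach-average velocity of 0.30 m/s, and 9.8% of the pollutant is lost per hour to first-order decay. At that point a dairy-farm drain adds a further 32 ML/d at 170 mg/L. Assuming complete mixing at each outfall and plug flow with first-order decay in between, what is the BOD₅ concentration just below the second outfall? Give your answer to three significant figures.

24.2 mg/L

Mass balance: C = (172.0·2.500 + 26.20·21.70) / 198.2 = 998.5/198.2 = 5.038 mg/L; combined flow 198.2 ML/d.
Travel time t = 21.7·1000 / 0.30 = 72330 s = 20.09 h.
9.8%/h lost → k = −ln(1 − 0.098) = 0.1031 h⁻¹.
First-order decay: C = 5.038·exp(−k·t) = 5.038·0.1259 = 0.6342 mg/L.
At the second outfall, C = (198.2·0.6342 + 32.00·170.0) / (198.2 + 32.00) = 24.18 mg/L.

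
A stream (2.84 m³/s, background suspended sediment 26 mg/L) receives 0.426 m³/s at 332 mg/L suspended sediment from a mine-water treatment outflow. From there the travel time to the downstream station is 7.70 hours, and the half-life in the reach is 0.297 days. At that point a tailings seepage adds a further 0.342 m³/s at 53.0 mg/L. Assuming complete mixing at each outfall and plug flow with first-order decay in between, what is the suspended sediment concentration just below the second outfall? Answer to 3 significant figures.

Flow-weighted average: C = (2.840·26.00 + 0.4260·332.0) / 3.266 = 215.3/3.266 = 65.91 mg/L; combined flow 3.266 m³/s.
Half-life 0.297 d → k = ln 2 / 0.297 = 2.334 d⁻¹.
First-order decay: C = 65.91·exp(−k·t) = 65.91·0.4729 = 31.17 mg/L.
At the second outfall, C = (3.266·31.17 + 0.3420·53.00) / (3.266 + 0.3420) = 33.24 mg/L.

33.2 mg/L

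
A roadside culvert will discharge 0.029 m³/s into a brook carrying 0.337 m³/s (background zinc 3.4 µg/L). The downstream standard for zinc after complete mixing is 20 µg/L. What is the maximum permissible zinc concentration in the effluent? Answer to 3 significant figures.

At the limit, (Qr·Cr + Qe·Cₑ)/(Qr + Qe) = 20:
Cₑ = (0.3660·20 − 0.3370·3.400) / 0.02900 = 212.9 µg/L.

213 µg/L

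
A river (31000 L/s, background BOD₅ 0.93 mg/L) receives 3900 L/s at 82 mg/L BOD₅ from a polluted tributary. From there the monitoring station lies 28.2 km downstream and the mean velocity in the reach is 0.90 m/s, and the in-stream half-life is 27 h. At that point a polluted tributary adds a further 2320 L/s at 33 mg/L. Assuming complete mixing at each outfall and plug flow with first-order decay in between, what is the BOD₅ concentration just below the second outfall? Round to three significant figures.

9.55 mg/L

Conservation of mass: C = (31000·0.9300 + 3900·82.00) / 34900 = 348600/34900 = 9.989 mg/L; combined flow 34900 L/s.
Travel time t = 28.2·1000 / 0.90 = 31330 s = 8.704 h.
Half-life 27 h → k = ln 2 / 27 = 0.02567 h⁻¹ = 0.6161 d⁻¹.
Decay over the reach: 9.989·exp(−kt) = 9.989·0.7998 = 7.989 mg/L.
Second outfall: C = (34900·7.989 + 2320·33.00)/37220 = 9.548 mg/L.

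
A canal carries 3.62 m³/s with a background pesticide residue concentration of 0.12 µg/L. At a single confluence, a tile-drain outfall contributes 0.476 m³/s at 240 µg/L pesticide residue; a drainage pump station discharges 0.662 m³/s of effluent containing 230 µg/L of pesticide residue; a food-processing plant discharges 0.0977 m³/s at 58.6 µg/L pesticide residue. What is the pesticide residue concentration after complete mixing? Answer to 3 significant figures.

56.2 µg/L

Mixed concentration C = ΣQC/ΣQ = (3.620·0.1200 + 0.4760·240.0 + 0.6620·230.0 + 0.09770·58.60) / 4.856 = 272.7/4.856 = 56.15 µg/L.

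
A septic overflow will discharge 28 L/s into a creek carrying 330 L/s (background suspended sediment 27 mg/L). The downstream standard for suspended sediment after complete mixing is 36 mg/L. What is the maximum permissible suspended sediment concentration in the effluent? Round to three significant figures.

At the limit, (Qr·Cr + Qe·Cₑ)/(Qr + Qe) = 36:
Cₑ = (358.0·36 − 330.0·27.00) / 28.00 = 142.1 mg/L.

142 mg/L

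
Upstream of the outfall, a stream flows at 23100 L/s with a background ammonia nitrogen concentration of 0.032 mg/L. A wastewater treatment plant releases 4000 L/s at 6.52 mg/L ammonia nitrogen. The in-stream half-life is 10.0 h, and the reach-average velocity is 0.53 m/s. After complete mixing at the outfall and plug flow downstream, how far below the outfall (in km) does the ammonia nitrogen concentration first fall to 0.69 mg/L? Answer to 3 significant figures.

9.93 km

Mixed concentration C = ΣQC/ΣQ = (23100·0.03200 + 4000·6.520) / 27100 = 26820/27100 = 0.9896 mg/L.
Half-life 10.0 h → k = ln 2 / 10.0 = 0.06931 h⁻¹ = 1.664 d⁻¹.
Set 0.9896·exp(−k·t) = 0.69 → t = ln(0.9896/0.69)/k = 18730 s = 5.203 h.
Distance = v·t = 0.53·18730 = 9927 m = 9.927 km.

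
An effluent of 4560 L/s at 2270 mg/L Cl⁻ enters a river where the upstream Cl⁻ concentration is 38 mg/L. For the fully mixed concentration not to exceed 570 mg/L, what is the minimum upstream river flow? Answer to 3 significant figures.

14600 L/s

Set C_mix = 570: (Q·38.00 + 4560·2270) / (Q + 4560) = 570
→ Q = 4560·(2270 − 570)/(570 − 38.00) = 14570 L/s.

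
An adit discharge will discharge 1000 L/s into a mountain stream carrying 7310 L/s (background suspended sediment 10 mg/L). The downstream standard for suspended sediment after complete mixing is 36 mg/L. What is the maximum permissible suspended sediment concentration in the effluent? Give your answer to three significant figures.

At the limit, (Qr·Cr + Qe·Cₑ)/(Qr + Qe) = 36:
Cₑ = (8310·36 − 7310·10.00) / 1000 = 226.1 mg/L.

226 mg/L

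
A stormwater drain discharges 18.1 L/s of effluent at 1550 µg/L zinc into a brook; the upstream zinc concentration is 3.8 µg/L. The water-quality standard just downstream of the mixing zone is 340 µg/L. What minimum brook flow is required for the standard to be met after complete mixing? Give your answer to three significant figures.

65.1 L/s

Set C_mix = 340: (Q·3.800 + 18.10·1550) / (Q + 18.10) = 340
→ Q = 18.10·(1550 − 340)/(340 − 3.800) = 65.14 L/s.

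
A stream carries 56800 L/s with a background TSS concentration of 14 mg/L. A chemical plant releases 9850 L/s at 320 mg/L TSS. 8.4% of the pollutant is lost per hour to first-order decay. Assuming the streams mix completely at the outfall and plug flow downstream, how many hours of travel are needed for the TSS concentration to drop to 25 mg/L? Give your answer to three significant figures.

9.83 h

Flow-weighted average: C = (56800·14.00 + 9850·320.0) / 66650 = 3947000/66650 = 59.22 mg/L.
8.4%/h lost → k = −ln(1 − 0.084) = 0.08774 h⁻¹.
59.22·exp(−k·t) = 25 → t = ln(59.22/25)/k = 35390 s = 9.830 h.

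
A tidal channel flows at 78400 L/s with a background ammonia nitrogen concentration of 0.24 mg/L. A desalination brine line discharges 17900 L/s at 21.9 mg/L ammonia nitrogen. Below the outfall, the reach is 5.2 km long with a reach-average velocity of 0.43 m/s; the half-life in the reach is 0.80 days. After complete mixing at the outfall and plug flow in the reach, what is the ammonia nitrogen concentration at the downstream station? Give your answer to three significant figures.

Mixed concentration C = ΣQC/ΣQ = (78400·0.2400 + 17900·21.90) / 96300 = 410800/96300 = 4.266 mg/L.
Travel time t = 5.2·1000 / 0.43 = 12090 s = 3.359 h.
Half-life 0.80 d → k = ln 2 / 0.80 = 0.8664 d⁻¹.
Applying C = C₀e^(−kt): 4.266 × 0.8858 = 3.779 mg/L.

3.78 mg/L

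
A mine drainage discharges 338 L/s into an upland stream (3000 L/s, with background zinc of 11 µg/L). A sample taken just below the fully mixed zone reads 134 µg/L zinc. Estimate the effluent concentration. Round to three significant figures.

1230 µg/L

Mass balance: 3000·11.00 + 338.0·Cₑ = 3338·134.0
→ Cₑ = (3338·134.0 − 3000·11.00) / 338.0 = 1226 µg/L.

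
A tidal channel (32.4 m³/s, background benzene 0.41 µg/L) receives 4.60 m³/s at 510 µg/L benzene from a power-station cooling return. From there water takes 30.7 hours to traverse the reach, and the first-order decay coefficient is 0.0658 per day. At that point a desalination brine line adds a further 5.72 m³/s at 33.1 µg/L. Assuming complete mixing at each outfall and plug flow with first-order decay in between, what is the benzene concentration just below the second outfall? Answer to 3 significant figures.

Flow-weighted average: C = (32.40·0.4100 + 4.600·510.0) / 37.00 = 2359/37.00 = 63.76 µg/L; combined flow 37.00 m³/s.
After decay, C = 63.76 × e^(−kt) = 63.76 × 0.9193 = 58.62 µg/L.
At the second outfall, C = (37.00·58.62 + 5.720·33.10) / (37.00 + 5.720) = 55.20 µg/L.

55.2 µg/L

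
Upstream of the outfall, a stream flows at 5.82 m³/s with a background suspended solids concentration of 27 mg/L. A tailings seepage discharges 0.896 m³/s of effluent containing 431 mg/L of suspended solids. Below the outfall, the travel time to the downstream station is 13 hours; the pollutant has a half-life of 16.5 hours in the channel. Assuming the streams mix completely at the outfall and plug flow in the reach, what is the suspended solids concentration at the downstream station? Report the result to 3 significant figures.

46.9 mg/L

Flow-weighted average: C = (5.820·27.00 + 0.8960·431.0) / 6.716 = 543.3/6.716 = 80.90 mg/L.
Half-life 16.5 h → k = ln 2 / 16.5 = 0.04201 h⁻¹ = 1.008 d⁻¹.
After decay, C = 80.90 × e^(−kt) = 80.90 × 0.5792 = 46.86 mg/L.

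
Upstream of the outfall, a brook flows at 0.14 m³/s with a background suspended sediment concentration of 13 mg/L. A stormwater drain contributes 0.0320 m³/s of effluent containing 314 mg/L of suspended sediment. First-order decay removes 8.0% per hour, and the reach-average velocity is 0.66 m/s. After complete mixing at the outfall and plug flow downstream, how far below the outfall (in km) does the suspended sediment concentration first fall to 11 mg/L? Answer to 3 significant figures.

52.3 km

Flow-weighted average: C = (0.1400·13.00 + 0.03200·314.0) / 0.1720 = 11.87/0.1720 = 69.00 mg/L.
8.0%/h lost → k = −ln(1 − 0.08) = 0.08338 h⁻¹.
Set 69.00·exp(−k·t) = 11 → t = ln(69.00/11)/k = 79280 s = 22.02 h.
Distance = v·t = 0.66·79280 = 52320 m = 52.32 km.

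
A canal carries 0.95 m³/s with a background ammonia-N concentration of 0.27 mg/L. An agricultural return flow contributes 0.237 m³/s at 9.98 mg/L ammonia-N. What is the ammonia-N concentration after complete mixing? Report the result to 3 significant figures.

2.21 mg/L

Flow-weighted average: C = (0.9500·0.2700 + 0.2370·9.980) / 1.187 = 2.622/1.187 = 2.209 mg/L.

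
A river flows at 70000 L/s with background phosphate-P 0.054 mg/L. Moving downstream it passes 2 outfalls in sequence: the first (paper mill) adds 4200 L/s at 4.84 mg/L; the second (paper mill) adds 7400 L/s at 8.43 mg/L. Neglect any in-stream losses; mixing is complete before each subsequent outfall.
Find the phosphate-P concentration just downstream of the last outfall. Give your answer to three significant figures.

1.06 mg/L

Outfall 1: combined Q = 74200 L/s; C = (70000·0.05400 + 4200·4.840)/74200 = 0.3249 mg/L.
Outfall 2: combined Q = 81600 L/s; C = (74200·0.3249 + 7400·8.430)/81600 = 1.060 mg/L.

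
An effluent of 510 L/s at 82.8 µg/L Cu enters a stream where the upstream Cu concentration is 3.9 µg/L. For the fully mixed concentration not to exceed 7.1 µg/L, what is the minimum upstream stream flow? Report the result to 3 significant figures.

Set C_mix = 7.1: (Q·3.900 + 510.0·82.80) / (Q + 510.0) = 7.1
→ Q = 510.0·(82.80 − 7.1)/(7.1 − 3.900) = 12060 L/s.

12100 L/s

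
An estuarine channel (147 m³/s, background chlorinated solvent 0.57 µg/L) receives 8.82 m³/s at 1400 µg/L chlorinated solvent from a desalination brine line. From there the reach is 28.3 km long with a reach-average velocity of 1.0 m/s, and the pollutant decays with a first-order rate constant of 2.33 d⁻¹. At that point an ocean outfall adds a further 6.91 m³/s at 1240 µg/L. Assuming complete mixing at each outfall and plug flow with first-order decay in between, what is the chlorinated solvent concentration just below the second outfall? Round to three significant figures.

88.3 µg/L

Conservation of mass: C = (147.0·0.5700 + 8.820·1400) / 155.8 = 12430/155.8 = 79.78 µg/L; combined flow 155.8 m³/s.
Travel time t = 28.3·1000 / 1.0 = 28300 s = 7.861 h.
After decay, C = 79.78 × e^(−kt) = 79.78 × 0.4662 = 37.19 µg/L.
Second outfall: C = (155.8·37.19 + 6.910·1240)/162.7 = 88.27 µg/L.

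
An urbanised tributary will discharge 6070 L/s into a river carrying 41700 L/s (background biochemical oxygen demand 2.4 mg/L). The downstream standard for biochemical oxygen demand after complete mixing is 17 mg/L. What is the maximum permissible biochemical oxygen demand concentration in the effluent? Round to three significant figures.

117 mg/L

At the limit, (Qr·Cr + Qe·Cₑ)/(Qr + Qe) = 17:
Cₑ = (47770·17 − 41700·2.400) / 6070 = 117.3 mg/L.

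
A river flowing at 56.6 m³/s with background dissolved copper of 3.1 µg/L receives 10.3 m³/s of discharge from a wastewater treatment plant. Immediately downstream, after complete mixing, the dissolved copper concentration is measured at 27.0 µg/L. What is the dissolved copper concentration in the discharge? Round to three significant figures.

158 µg/L

Mass balance: 56.60·3.100 + 10.30·Cₑ = 66.90·27.00
→ Cₑ = (66.90·27.00 − 56.60·3.100) / 10.30 = 158.3 µg/L.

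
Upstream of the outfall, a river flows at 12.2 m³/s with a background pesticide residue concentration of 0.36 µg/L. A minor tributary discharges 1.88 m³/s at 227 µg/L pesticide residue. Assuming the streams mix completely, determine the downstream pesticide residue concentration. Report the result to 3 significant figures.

Conservation of mass: C = (12.20·0.3600 + 1.880·227.0) / 14.08 = 431.2/14.08 = 30.62 µg/L.

30.6 µg/L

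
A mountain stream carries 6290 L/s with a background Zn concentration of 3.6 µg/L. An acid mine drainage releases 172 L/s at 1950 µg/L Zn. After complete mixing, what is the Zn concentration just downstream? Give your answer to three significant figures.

55.4 µg/L

After mixing, C = (6290·3.600 + 172.0·1950) / 6462 = 358000/6462 = 55.41 µg/L.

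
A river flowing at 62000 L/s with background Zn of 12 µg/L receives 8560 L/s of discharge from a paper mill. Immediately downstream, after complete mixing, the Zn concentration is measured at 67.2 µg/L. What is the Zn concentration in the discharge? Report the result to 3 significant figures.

467 µg/L

Mass balance: 62000·12.00 + 8560·Cₑ = 70560·67.20
→ Cₑ = (70560·67.20 − 62000·12.00) / 8560 = 467.0 µg/L.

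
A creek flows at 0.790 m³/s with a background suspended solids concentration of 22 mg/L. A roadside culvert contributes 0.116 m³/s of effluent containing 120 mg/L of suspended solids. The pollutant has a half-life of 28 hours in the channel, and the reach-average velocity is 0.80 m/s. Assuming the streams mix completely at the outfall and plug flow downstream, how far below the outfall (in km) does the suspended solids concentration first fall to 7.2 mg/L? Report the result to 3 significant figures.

182 km

Conservation of mass: C = (0.7900·22.00 + 0.1160·120.0) / 0.9060 = 31.30/0.9060 = 34.55 mg/L.
Half-life 28 h → k = ln 2 / 28 = 0.02476 h⁻¹ = 0.5941 d⁻¹.
Set 34.55·exp(−k·t) = 7.2 → t = ln(34.55/7.2)/k = 228100 s = 63.35 h.
Distance = v·t = 0.80·228100 = 182400 m = 182.4 km.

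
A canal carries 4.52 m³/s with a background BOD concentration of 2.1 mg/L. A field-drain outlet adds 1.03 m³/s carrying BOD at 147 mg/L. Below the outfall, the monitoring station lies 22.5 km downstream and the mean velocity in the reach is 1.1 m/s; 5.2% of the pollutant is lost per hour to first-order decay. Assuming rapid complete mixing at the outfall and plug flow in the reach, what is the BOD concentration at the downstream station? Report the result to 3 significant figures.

Flow-weighted average: C = (4.520·2.100 + 1.030·147.0) / 5.550 = 160.9/5.550 = 28.99 mg/L.
Travel time t = 22.5·1000 / 1.1 = 20450 s = 5.682 h.
5.2%/h lost → k = −ln(1 − 0.052) = 0.05340 h⁻¹.
After decay, C = 28.99 × e^(−kt) = 28.99 × 0.7383 = 21.40 mg/L.

21.4 mg/L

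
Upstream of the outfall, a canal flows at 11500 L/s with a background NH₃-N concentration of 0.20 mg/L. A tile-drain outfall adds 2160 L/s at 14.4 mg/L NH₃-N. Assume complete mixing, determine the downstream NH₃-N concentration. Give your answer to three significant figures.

2.45 mg/L

Flow-weighted average: C = (11500·0.2000 + 2160·14.40) / 13660 = 33400/13660 = 2.445 mg/L.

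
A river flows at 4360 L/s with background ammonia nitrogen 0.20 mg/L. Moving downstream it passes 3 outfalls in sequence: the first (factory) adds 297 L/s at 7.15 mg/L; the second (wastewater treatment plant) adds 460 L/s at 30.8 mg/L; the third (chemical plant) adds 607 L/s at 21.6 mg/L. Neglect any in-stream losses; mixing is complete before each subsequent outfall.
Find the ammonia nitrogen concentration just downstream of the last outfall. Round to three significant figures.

5.29 mg/L

Outfall 1: combined Q = 4657 L/s; C = (4360·0.2000 + 297.0·7.150)/4657 = 0.6432 mg/L.
Outfall 2: combined Q = 5117 L/s; C = (4657·0.6432 + 460.0·30.80)/5117 = 3.354 mg/L.
Outfall 3: combined Q = 5724 L/s; C = (5117·3.354 + 607.0·21.60)/5724 = 5.289 mg/L.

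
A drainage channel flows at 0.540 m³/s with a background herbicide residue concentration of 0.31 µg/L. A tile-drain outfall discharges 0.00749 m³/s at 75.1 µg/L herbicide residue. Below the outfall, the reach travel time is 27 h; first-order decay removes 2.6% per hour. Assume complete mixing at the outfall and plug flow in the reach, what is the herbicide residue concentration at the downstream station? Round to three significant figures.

Mass balance: C = (0.5400·0.3100 + 0.007490·75.10) / 0.5475 = 0.7299/0.5475 = 1.333 µg/L.
2.6%/h lost → k = −ln(1 − 0.026) = 0.02634 h⁻¹.
Decay over the reach: 1.333·exp(−kt) = 1.333·0.4910 = 0.6546 µg/L.

0.655 µg/L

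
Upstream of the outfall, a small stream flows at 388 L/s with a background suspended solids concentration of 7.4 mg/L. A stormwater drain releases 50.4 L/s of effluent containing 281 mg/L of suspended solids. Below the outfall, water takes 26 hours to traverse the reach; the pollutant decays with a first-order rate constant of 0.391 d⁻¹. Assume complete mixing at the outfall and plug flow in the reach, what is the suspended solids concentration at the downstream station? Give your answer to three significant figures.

25.4 mg/L

After mixing, C = (388.0·7.400 + 50.40·281.0) / 438.4 = 17030/438.4 = 38.85 mg/L.
Decay over the reach: 38.85·exp(−kt) = 38.85·0.6547 = 25.44 mg/L.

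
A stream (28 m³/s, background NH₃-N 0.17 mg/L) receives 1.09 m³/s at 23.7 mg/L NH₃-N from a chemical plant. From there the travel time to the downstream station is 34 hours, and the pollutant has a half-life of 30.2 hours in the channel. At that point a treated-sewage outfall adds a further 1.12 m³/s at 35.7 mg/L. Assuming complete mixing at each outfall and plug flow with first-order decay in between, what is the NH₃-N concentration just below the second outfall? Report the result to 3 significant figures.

After mixing, C = (28.00·0.1700 + 1.090·23.70) / 29.09 = 30.59/29.09 = 1.052 mg/L; combined flow 29.09 m³/s.
Half-life 30.2 h → k = ln 2 / 30.2 = 0.02295 h⁻¹ = 0.5508 d⁻¹.
Applying C = C₀e^(−kt): 1.052 × 0.4582 = 0.4819 mg/L.
Second outfall: C = (29.09·0.4819 + 1.120·35.70)/30.21 = 1.788 mg/L.

1.79 mg/L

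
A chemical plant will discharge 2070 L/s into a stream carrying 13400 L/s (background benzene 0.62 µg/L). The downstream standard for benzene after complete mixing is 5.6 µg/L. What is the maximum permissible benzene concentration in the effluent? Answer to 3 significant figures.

At the limit, (Qr·Cr + Qe·Cₑ)/(Qr + Qe) = 5.6:
Cₑ = (15470·5.6 − 13400·0.6200) / 2070 = 37.84 µg/L.

37.8 µg/L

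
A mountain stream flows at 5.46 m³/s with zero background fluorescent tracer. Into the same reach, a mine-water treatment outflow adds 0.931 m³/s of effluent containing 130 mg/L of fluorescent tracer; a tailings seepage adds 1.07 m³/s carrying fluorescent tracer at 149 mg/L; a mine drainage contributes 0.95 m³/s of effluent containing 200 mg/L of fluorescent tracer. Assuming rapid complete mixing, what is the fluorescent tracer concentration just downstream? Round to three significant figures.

Mass balance: C = (5.460·0 + 0.9310·130.0 + 1.070·149.0 + 0.9500·200.0) / 8.411 = 470.5/8.411 = 55.93 mg/L.

55.9 mg/L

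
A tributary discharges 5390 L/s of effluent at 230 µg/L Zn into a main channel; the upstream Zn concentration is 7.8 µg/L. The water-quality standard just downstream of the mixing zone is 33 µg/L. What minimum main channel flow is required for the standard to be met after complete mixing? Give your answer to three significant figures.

42100 L/s

Set C_mix = 33: (Q·7.800 + 5390·230.0) / (Q + 5390) = 33
→ Q = 5390·(230.0 − 33)/(33 − 7.800) = 42140 L/s.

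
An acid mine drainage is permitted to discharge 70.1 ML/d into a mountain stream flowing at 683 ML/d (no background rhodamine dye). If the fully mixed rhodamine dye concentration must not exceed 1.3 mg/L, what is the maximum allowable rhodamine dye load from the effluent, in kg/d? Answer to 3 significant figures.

Mass balance at the limit: 683.0·0 + 70.10·Cₑ = 753.1·1.3 → Cₑ = 13.97 mg/L.
70.10 ML/d = 0.8113 m³/s. Load = 0.8113 m³/s × 13.97 g/m³ × 86 400 s/d = 979.0 kg/d.

979 kg/d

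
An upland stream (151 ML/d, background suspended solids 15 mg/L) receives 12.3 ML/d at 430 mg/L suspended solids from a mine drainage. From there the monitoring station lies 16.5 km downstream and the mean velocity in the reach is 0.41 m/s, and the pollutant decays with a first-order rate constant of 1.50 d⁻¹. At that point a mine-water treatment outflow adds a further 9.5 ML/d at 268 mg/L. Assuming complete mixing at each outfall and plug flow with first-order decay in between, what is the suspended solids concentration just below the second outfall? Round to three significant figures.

36.5 mg/L

Mass balance: C = (151.0·15.00 + 12.30·430.0) / 163.3 = 7554/163.3 = 46.26 mg/L; combined flow 163.3 ML/d.
Travel time t = 16.5·1000 / 0.41 = 40240 s = 11.18 h.
After decay, C = 46.26 × e^(−kt) = 46.26 × 0.4972 = 23.00 mg/L.
At the second outfall, C = (163.3·23.00 + 9.500·268.0) / (163.3 + 9.500) = 36.47 mg/L.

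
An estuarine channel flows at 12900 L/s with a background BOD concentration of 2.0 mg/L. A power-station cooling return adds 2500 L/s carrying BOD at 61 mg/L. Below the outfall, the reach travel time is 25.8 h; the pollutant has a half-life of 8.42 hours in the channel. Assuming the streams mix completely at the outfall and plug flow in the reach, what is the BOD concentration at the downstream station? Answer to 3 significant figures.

Mass balance: C = (12900·2.000 + 2500·61.00) / 15400 = 178300/15400 = 11.58 mg/L.
Half-life 8.42 h → k = ln 2 / 8.42 = 0.08232 h⁻¹ = 1.976 d⁻¹.
After decay, C = 11.58 × e^(−kt) = 11.58 × 0.1196 = 1.384 mg/L.

1.38 mg/L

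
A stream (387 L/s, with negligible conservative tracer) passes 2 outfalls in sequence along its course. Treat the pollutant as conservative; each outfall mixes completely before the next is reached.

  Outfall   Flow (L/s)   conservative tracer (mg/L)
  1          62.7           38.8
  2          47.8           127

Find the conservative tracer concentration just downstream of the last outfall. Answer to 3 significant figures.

Outfall 1: combined Q = 449.7 L/s; C = (387.0·0 + 62.70·38.80)/449.7 = 5.410 mg/L.
Outfall 2: combined Q = 497.5 L/s; C = (449.7·5.410 + 47.80·127.0)/497.5 = 17.09 mg/L.

17.1 mg/L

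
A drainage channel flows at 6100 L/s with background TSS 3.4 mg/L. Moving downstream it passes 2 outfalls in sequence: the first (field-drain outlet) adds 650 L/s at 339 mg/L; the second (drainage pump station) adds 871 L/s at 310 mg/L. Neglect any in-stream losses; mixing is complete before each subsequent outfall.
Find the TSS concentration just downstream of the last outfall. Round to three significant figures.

67.1 mg/L

Outfall 1: combined Q = 6750 L/s; C = (6100·3.400 + 650.0·339.0)/6750 = 35.72 mg/L.
Outfall 2: combined Q = 7621 L/s; C = (6750·35.72 + 871.0·310.0)/7621 = 67.06 mg/L.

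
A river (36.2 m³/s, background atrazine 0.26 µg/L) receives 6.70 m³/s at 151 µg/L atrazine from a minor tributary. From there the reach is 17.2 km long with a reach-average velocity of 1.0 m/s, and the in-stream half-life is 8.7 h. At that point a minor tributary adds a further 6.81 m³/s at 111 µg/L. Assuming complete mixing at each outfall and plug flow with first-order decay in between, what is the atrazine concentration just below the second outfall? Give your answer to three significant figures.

29.2 µg/L

Mixed concentration C = ΣQC/ΣQ = (36.20·0.2600 + 6.700·151.0) / 42.90 = 1021/42.90 = 23.80 µg/L; combined flow 42.90 m³/s.
Travel time t = 17.2·1000 / 1.0 = 17200 s = 4.778 h.
Half-life 8.7 h → k = ln 2 / 8.7 = 0.07967 h⁻¹ = 1.912 d⁻¹.
First-order decay: C = 23.80·exp(−k·t) = 23.80·0.6834 = 16.27 µg/L.
At the second outfall, C = (42.90·16.27 + 6.810·111.0) / (42.90 + 6.810) = 29.24 µg/L.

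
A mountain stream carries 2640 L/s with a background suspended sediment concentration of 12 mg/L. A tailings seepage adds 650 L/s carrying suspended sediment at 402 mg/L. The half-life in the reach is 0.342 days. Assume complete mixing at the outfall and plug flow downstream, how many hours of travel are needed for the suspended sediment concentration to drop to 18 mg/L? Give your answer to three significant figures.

18.9 h

After mixing, C = (2640·12.00 + 650.0·402.0) / 3290 = 293000/3290 = 89.05 mg/L.
Half-life 0.342 d → k = ln 2 / 0.342 = 2.027 d⁻¹.
89.05·exp(−k·t) = 18 → t = ln(89.05/18)/k = 68160 s = 18.93 h.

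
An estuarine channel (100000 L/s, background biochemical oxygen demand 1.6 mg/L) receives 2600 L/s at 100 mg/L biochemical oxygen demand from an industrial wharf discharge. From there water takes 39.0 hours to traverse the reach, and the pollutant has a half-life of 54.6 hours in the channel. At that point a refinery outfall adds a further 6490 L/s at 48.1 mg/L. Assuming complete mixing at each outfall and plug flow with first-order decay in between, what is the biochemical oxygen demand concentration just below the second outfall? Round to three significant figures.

After mixing, C = (100000·1.600 + 2600·100.0) / 102600 = 420000/102600 = 4.094 mg/L; combined flow 102600 L/s.
Half-life 54.6 h → k = ln 2 / 54.6 = 0.01270 h⁻¹ = 0.3047 d⁻¹.
Applying C = C₀e^(−kt): 4.094 × 0.6095 = 2.495 mg/L.
Second outfall: C = (102600·2.495 + 6490·48.10)/109100 = 5.208 mg/L.

5.21 mg/L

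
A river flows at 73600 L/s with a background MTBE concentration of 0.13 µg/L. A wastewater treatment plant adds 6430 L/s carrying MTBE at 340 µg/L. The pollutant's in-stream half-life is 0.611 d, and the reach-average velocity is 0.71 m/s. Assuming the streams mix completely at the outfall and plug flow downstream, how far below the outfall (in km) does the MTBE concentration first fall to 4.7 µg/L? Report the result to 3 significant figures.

95.4 km

Conservation of mass: C = (73600·0.1300 + 6430·340.0) / 80030 = 2196000/80030 = 27.44 µg/L.
Half-life 0.611 d → k = ln 2 / 0.611 = 1.134 d⁻¹.
Set 27.44·exp(−k·t) = 4.7 → t = ln(27.44/4.7)/k = 134400 s = 37.33 h.
Distance = v·t = 0.71·134400 = 95400 m = 95.40 km.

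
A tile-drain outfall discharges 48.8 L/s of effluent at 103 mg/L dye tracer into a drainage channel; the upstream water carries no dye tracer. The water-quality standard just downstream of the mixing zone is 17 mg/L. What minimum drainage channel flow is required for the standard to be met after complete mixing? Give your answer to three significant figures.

247 L/s

Set C_mix = 17: (Q·0 + 48.80·103.0) / (Q + 48.80) = 17
→ Q = 48.80·(103.0 − 17)/(17 − 0) = 246.9 L/s.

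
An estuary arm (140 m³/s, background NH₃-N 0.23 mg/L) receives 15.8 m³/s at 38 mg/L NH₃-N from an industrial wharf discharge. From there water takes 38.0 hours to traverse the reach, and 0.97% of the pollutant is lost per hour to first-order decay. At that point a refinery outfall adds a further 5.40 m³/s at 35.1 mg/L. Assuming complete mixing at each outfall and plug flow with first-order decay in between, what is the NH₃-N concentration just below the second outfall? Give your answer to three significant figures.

3.89 mg/L

Flow-weighted average: C = (140.0·0.2300 + 15.80·38.00) / 155.8 = 632.6/155.8 = 4.060 mg/L; combined flow 155.8 m³/s.
0.97%/h lost → k = −ln(1 − 0.0097) = 0.009747 h⁻¹.
Decay over the reach: 4.060·exp(−kt) = 4.060·0.6905 = 2.803 mg/L.
At the second outfall, C = (155.8·2.803 + 5.400·35.10) / (155.8 + 5.400) = 3.885 mg/L.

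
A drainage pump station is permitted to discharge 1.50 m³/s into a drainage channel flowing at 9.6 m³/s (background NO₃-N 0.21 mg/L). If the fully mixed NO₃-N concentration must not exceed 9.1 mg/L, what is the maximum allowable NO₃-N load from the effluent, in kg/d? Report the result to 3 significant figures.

Mass balance at the limit: 9.600·0.2100 + 1.500·Cₑ = 11.10·9.1 → Cₑ = 66.00 mg/L.
Load = 1.500 m³/s × 66.00 g/m³ × 86 400 s/d = 8553 kg/d.

8550 kg/d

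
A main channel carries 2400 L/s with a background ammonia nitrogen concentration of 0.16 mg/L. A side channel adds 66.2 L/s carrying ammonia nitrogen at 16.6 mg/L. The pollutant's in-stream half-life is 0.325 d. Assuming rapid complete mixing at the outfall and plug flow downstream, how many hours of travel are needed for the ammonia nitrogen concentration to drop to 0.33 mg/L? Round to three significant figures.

Flow-weighted average: C = (2400·0.1600 + 66.20·16.60) / 2466 = 1483/2466 = 0.6013 mg/L.
Half-life 0.325 d → k = ln 2 / 0.325 = 2.133 d⁻¹.
0.6013·exp(−k·t) = 0.33 → t = ln(0.6013/0.33)/k = 24310 s = 6.752 h.

6.75 h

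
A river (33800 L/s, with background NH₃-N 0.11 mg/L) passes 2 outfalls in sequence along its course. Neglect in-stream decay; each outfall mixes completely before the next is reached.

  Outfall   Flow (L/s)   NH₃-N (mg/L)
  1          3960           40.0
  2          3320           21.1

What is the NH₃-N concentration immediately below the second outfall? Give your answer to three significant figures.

After outfall 1: Q = 33800 + 3960 = 37760 L/s; C = (33800·0.1100 + 3960·40.00)/37760 = 4.293 mg/L.
After outfall 2: Q = 37760 + 3320 = 41080 L/s; C = (37760·4.293 + 3320·21.10)/41080 = 5.652 mg/L.

5.65 mg/L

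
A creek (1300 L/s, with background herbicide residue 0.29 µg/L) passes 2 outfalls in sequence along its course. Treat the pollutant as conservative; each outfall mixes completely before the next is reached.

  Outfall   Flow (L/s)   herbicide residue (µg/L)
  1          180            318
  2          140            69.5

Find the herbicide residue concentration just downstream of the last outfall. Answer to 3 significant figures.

41.6 µg/L

After outfall 1: Q = 1300 + 180.0 = 1480 L/s; C = (1300·0.2900 + 180.0·318.0)/1480 = 38.93 µg/L.
After outfall 2: Q = 1480 + 140.0 = 1620 L/s; C = (1480·38.93 + 140.0·69.50)/1620 = 41.57 µg/L.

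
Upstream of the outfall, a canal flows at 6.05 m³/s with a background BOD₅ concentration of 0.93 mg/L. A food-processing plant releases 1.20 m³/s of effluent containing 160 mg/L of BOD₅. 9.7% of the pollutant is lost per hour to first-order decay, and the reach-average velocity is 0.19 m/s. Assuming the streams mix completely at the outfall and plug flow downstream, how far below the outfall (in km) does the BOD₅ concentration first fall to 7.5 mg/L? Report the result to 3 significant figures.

Mixed concentration C = ΣQC/ΣQ = (6.050·0.9300 + 1.200·160.0) / 7.250 = 197.6/7.250 = 27.26 mg/L.
9.7%/h lost → k = −ln(1 − 0.097) = 0.1020 h⁻¹.
Set 27.26·exp(−k·t) = 7.5 → t = ln(27.26/7.5)/k = 45530 s = 12.65 h.
Distance = v·t = 0.19·45530 = 8651 m = 8.651 km.

8.65 km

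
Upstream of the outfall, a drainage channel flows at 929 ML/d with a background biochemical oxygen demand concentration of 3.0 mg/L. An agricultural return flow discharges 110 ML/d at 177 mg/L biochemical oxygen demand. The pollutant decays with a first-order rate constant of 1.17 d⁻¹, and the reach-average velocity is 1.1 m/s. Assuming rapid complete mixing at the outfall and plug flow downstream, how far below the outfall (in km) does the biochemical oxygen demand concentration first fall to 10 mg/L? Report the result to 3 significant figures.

61.9 km

Mixed concentration C = ΣQC/ΣQ = (929.0·3.000 + 110.0·177.0) / 1039 = 22260/1039 = 21.42 mg/L.
Set 21.42·exp(−k·t) = 10 → t = ln(21.42/10)/k = 56260 s = 15.63 h.
Distance = v·t = 1.1·56260 = 61880 m = 61.88 km.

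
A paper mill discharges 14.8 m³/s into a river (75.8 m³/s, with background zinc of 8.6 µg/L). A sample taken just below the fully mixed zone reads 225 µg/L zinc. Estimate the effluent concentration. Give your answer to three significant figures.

1330 µg/L

Mass balance: 75.80·8.600 + 14.80·Cₑ = 90.60·225.0
→ Cₑ = (90.60·225.0 − 75.80·8.600) / 14.80 = 1333 µg/L.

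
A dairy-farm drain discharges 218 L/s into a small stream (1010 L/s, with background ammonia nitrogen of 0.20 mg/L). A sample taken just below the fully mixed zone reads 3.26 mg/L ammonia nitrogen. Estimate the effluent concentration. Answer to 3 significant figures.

Mass balance: 1010·0.2000 + 218.0·Cₑ = 1228·3.260
→ Cₑ = (1228·3.260 − 1010·0.2000) / 218.0 = 17.44 mg/L.

17.4 mg/L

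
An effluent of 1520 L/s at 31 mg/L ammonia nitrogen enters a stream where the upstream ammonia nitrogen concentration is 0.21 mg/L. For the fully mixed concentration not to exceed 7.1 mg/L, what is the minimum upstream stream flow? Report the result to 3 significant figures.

Set C_mix = 7.1: (Q·0.2100 + 1520·31.00) / (Q + 1520) = 7.1
→ Q = 1520·(31.00 − 7.1)/(7.1 − 0.2100) = 5273 L/s.

5270 L/s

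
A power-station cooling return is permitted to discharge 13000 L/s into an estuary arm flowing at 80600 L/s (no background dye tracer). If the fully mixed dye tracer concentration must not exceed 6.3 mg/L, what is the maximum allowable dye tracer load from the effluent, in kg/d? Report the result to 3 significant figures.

50900 kg/d

Mass balance at the limit: 80600·0 + 13000·Cₑ = 93600·6.3 → Cₑ = 45.36 mg/L.
13000 L/s = 13.00 m³/s. Load = 13.00 m³/s × 45.36 g/m³ × 86 400 s/d = 50950 kg/d.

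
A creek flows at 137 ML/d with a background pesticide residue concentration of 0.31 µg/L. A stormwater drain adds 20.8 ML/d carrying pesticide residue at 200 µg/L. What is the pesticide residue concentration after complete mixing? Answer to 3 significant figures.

Flow-weighted average: C = (137.0·0.3100 + 20.80·200.0) / 157.8 = 4202/157.8 = 26.63 µg/L.

26.6 µg/L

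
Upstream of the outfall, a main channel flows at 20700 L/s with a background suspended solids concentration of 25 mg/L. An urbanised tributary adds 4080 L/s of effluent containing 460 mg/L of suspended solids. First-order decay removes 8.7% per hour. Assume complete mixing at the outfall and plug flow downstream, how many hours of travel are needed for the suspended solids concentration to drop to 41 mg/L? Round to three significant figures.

Flow-weighted average: C = (20700·25.00 + 4080·460.0) / 24780 = 2394000/24780 = 96.62 mg/L.
8.7%/h lost → k = −ln(1 − 0.087) = 0.09102 h⁻¹.
96.62·exp(−k·t) = 41 → t = ln(96.62/41)/k = 33910 s = 9.418 h.

9.42 h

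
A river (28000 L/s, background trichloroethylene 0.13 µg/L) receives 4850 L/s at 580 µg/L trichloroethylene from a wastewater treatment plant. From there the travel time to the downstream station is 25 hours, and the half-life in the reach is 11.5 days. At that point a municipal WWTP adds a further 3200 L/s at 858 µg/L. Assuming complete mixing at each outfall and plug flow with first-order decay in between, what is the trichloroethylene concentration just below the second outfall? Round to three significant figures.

Mass balance: C = (28000·0.1300 + 4850·580.0) / 32850 = 2817000/32850 = 85.74 µg/L; combined flow 32850 L/s.
Half-life 11.5 d → k = ln 2 / 11.5 = 0.06027 d⁻¹.
Decay over the reach: 85.74·exp(−kt) = 85.74·0.9391 = 80.52 µg/L.
At the second outfall, C = (32850·80.52 + 3200·858.0) / (32850 + 3200) = 149.5 µg/L.

150 µg/L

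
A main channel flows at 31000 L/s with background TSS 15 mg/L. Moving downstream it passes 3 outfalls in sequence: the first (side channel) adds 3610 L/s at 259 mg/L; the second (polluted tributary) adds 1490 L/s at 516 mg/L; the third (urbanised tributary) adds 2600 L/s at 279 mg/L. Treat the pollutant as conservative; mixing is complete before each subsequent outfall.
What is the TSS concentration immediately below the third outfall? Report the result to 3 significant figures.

74.8 mg/L

Below outfall 1: Q → 34610 L/s, C = (31000·15.00 + 3610·259.0)/34610 = 40.45 mg/L.
Below outfall 2: Q → 36100 L/s, C = (34610·40.45 + 1490·516.0)/36100 = 60.08 mg/L.
Below outfall 3: Q → 38700 L/s, C = (36100·60.08 + 2600·279.0)/38700 = 74.79 mg/L.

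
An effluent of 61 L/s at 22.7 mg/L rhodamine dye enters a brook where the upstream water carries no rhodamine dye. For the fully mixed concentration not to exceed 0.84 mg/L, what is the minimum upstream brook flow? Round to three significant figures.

1590 L/s

Set C_mix = 0.84: (Q·0 + 61.00·22.70) / (Q + 61.00) = 0.84
→ Q = 61.00·(22.70 − 0.84)/(0.84 − 0) = 1587 L/s.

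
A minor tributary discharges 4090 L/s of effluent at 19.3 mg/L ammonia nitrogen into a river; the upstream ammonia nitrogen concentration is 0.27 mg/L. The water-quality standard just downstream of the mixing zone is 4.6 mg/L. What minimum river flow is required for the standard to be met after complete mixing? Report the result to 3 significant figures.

13900 L/s

Set C_mix = 4.6: (Q·0.2700 + 4090·19.30) / (Q + 4090) = 4.6
→ Q = 4090·(19.30 − 4.6)/(4.6 − 0.2700) = 13890 L/s.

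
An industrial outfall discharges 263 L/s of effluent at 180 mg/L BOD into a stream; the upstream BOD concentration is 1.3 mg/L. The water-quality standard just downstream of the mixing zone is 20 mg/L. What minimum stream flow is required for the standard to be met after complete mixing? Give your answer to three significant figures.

2250 L/s

Set C_mix = 20: (Q·1.300 + 263.0·180.0) / (Q + 263.0) = 20
→ Q = 263.0·(180.0 − 20)/(20 − 1.300) = 2250 L/s.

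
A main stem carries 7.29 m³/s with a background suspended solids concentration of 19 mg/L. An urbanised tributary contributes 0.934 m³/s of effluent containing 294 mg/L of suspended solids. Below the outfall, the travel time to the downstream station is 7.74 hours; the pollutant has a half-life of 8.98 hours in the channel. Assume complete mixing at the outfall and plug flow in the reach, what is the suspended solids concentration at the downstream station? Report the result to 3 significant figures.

27.6 mg/L

Mass balance: C = (7.290·19.00 + 0.9340·294.0) / 8.224 = 413.1/8.224 = 50.23 mg/L.
Half-life 8.98 h → k = ln 2 / 8.98 = 0.07719 h⁻¹ = 1.853 d⁻¹.
First-order decay: C = 50.23·exp(−k·t) = 50.23·0.5502 = 27.64 mg/L.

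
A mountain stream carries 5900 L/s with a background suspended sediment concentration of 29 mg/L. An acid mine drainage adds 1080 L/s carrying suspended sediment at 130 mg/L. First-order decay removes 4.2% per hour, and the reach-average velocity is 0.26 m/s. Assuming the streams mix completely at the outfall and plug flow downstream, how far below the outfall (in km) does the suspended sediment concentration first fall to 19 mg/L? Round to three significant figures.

18.6 km

Flow-weighted average: C = (5900·29.00 + 1080·130.0) / 6980 = 311500/6980 = 44.63 mg/L.
4.2%/h lost → k = −ln(1 − 0.042) = 0.04291 h⁻¹.
Set 44.63·exp(−k·t) = 19 → t = ln(44.63/19)/k = 71640 s = 19.90 h.
Distance = v·t = 0.26·71640 = 18630 m = 18.63 km.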